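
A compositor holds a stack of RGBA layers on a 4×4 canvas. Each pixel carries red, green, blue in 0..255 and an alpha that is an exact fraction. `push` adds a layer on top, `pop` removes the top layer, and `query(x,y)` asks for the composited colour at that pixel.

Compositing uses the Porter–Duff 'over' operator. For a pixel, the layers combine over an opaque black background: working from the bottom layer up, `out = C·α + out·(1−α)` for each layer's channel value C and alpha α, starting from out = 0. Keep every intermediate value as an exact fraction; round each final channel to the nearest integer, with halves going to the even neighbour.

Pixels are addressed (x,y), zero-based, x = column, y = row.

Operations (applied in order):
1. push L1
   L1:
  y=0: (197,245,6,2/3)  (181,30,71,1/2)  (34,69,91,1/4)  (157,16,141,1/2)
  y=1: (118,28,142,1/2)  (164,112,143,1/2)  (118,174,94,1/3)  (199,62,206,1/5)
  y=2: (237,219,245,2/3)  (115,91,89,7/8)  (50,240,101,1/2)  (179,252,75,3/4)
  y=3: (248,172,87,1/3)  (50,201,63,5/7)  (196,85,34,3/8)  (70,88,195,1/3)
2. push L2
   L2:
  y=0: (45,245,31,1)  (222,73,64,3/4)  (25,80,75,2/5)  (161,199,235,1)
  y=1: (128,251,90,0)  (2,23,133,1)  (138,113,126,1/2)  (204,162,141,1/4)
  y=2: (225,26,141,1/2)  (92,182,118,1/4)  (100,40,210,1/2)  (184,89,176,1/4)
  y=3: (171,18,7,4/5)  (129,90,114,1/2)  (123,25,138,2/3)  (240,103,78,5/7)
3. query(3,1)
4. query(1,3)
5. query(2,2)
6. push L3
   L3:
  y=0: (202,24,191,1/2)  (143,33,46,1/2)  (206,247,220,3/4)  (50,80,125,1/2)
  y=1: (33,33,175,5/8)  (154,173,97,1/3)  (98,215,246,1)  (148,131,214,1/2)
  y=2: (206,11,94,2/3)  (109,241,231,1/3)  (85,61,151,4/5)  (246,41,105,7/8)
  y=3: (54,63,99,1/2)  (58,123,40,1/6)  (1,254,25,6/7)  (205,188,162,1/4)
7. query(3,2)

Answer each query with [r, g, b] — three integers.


(3,1) stack=L1,L2; from [0,0,0]:
+L1 (α=1/5) → [199/5, 62/5, 206/5]
+L2 (α=1/4) → [1617/20, 249/5, 1323/20]
rounded: [81, 50, 66]

(1,3) stack=L1,L2; from [0,0,0]:
+L1 (α=5/7) → [250/7, 1005/7, 45]
+L2 (α=1/2) → [1153/14, 1635/14, 159/2]
= [82, 117, 80]

(2,2) stack=L1,L2; from [0,0,0]:
L1 α=1/2: [25, 120, 101/2]
L2 α=1/2: [125/2, 80, 521/4]
rounded: [62, 80, 130]

at x=3,y=2 over L1,L2,L3:
L1 α=3/4: [537/4, 189, 225/4]
L2 α=1/4: [2347/16, 164, 1379/16]
L3 α=7/8: [29899/128, 451/8, 13139/128]
rounded: [234, 56, 103]


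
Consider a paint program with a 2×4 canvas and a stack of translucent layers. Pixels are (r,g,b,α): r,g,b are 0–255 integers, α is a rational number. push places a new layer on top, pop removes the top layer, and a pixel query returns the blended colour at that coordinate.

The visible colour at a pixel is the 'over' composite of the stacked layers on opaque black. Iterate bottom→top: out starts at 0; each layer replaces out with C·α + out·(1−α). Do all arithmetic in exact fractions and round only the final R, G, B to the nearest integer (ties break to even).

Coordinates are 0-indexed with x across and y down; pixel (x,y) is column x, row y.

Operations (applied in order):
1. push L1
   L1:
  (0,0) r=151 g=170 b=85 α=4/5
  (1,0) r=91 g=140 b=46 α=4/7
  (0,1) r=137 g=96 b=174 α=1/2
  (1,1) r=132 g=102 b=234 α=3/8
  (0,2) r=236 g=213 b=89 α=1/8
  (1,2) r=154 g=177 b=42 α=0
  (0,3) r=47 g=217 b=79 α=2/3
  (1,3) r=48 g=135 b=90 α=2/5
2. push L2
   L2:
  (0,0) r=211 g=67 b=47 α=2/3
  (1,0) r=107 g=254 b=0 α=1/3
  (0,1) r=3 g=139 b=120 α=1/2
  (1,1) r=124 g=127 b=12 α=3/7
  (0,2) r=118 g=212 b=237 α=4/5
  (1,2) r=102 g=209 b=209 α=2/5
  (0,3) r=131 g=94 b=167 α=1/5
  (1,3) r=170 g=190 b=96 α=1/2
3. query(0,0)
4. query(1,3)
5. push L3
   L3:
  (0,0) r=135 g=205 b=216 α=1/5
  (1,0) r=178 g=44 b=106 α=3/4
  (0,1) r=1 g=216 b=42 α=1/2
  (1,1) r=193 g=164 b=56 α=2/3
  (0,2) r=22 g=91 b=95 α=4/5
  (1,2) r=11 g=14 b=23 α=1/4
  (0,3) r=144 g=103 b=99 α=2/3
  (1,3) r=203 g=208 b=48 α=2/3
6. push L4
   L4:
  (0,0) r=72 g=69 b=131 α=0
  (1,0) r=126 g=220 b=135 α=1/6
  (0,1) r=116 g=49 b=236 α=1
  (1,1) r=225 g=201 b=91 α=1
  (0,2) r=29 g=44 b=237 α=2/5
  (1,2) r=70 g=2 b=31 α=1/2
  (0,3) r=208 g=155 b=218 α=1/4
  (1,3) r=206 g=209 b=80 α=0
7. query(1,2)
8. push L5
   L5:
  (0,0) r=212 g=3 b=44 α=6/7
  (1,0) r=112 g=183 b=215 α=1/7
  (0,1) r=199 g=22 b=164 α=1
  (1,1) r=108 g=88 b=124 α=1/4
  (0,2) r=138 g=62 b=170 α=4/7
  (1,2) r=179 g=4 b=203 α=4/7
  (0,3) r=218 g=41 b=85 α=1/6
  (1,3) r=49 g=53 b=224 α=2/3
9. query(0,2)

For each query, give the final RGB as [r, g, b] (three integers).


query (0,0) [L1,L2] — begin 0,0,0
+L1 (α=4/5) → [604/5, 136, 68]
+L2 (α=2/3) → [2714/15, 90, 54]
rounded: [181, 90, 54]

query (1,3) [L1,L2] — begin 0,0,0
L1 α=2/5: [96/5, 54, 36]
L2 α=1/2: [473/5, 122, 66]
= [95, 122, 66]

at x=1,y=2 over L1,L2,L3,L4:
+L1 (α=0) → [0, 0, 0]
+L2 (α=2/5) → [204/5, 418/5, 418/5]
+L3 (α=1/4) → [667/20, 331/5, 1369/20]
+L4 (α=1/2) → [2067/40, 341/10, 1989/40]
→ [52, 34, 50]

(0,2) stack=L1,L2,L3,L4,L5; from [0,0,0]:
L1 α=1/8: [59/2, 213/8, 89/8]
L2 α=4/5: [1003/10, 6997/40, 7673/40]
L3 α=4/5: [1883/50, 21557/200, 22873/200]
L4 α=2/5: [8549/250, 82271/1000, 163419/1000]
L5 α=4/7: [163647/1750, 494813/7000, 1170257/7000]
rounded: [94, 71, 167]


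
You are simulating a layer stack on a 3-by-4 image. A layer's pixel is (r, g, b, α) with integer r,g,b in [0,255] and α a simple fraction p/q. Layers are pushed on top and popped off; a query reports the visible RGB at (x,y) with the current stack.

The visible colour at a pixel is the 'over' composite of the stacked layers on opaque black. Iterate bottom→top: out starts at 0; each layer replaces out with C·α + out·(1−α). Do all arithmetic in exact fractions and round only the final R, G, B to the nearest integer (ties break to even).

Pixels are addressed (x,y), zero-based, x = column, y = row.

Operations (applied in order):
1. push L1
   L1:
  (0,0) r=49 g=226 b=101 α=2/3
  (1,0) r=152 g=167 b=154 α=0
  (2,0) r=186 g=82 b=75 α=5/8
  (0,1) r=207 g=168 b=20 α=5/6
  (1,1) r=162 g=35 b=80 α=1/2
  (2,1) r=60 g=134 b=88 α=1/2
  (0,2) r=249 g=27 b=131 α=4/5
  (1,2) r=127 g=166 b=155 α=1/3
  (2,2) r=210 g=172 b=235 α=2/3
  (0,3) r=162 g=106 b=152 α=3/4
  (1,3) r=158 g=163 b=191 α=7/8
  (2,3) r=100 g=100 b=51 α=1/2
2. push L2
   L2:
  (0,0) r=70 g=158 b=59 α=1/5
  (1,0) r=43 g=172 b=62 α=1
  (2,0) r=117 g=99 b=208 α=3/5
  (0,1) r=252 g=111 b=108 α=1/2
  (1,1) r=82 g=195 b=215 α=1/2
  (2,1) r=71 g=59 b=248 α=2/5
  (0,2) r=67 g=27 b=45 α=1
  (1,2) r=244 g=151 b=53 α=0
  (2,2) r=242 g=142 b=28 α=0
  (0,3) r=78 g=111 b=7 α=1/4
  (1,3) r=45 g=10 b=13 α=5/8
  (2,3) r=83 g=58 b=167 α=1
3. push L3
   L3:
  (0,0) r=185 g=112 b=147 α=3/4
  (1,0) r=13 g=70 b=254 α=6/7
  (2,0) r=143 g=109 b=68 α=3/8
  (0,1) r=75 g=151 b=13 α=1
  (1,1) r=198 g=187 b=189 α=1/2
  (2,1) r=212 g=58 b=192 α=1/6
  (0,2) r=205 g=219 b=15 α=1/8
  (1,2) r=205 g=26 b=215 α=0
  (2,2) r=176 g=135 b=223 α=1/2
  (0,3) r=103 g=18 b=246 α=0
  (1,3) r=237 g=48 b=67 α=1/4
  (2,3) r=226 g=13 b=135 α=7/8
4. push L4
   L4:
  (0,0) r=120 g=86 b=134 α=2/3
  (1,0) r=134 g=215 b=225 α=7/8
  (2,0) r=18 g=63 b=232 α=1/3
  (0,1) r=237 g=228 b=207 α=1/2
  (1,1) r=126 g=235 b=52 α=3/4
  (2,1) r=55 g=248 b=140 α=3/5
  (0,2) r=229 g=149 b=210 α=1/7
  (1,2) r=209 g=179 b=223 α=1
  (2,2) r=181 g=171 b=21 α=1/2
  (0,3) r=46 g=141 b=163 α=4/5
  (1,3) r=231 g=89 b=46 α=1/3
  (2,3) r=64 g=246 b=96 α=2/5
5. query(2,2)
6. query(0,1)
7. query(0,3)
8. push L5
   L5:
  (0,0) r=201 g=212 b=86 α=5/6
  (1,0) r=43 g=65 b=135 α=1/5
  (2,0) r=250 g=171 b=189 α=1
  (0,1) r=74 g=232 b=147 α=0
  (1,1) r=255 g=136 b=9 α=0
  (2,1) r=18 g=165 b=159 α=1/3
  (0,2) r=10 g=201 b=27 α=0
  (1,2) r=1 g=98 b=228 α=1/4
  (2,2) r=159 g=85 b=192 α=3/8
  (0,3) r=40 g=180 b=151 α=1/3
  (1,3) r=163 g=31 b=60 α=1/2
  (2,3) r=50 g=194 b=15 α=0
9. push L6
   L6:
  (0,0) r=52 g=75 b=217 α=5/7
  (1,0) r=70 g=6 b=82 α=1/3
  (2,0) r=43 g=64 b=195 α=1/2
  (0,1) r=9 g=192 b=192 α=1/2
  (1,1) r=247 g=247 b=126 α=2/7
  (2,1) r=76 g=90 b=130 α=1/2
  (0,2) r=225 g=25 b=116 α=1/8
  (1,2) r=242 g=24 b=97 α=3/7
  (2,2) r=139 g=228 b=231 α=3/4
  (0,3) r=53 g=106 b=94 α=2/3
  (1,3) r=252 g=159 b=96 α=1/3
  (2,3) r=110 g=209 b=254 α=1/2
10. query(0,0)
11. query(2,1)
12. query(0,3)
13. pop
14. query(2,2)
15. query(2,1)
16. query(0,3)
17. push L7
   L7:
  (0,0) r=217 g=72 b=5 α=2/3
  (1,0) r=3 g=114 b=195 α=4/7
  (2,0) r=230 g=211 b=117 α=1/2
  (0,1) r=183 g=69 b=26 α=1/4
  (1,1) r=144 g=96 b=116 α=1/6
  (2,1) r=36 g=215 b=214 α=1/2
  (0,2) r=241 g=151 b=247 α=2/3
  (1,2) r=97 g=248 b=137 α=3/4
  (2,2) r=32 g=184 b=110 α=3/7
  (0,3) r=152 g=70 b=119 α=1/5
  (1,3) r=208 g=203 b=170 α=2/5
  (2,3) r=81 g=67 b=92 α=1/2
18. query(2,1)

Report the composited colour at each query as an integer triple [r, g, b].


(2,2) stack=L1,L2,L3,L4; from [0,0,0]:
L1 α=2/3: [140, 344/3, 470/3]
L2 α=0: [140, 344/3, 470/3]
L3 α=1/2: [158, 749/6, 1139/6]
L4 α=1/2: [339/2, 1775/12, 1265/12]
= [170, 148, 105]

query (0,1) [L1,L2,L3,L4] — begin 0,0,0
+L1 (α=5/6) → [345/2, 140, 50/3]
+L2 (α=1/2) → [849/4, 251/2, 187/3]
+L3 (α=1) → [75, 151, 13]
+L4 (α=1/2) → [156, 379/2, 110]
rounded: [156, 190, 110]

query (0,3) [L1,L2,L3,L4] — begin 0,0,0
+L1 (α=3/4) → [243/2, 159/2, 114]
+L2 (α=1/4) → [885/8, 699/8, 349/4]
+L3 (α=0) → [885/8, 699/8, 349/4]
+L4 (α=4/5) → [2357/40, 5211/40, 2957/20]
rounded: [59, 130, 148]

query (0,0) [L1,L2,L3,L4,L5,L6] — begin 0,0,0
L1 α=2/3: [98/3, 452/3, 202/3]
L2 α=1/5: [602/15, 2282/15, 197/3]
L3 α=3/4: [8927/60, 3661/30, 380/3]
L4 α=2/3: [23327/180, 8821/90, 1184/9]
L5 α=5/6: [204227/1080, 104221/540, 2527/27]
L6 α=5/7: [344627/3780, 29353/270, 4907/27]
= [91, 109, 182]

(2,1) stack=L1,L2,L3,L4,L5,L6; from [0,0,0]:
L1 α=1/2: [30, 67, 44]
L2 α=2/5: [232/5, 319/5, 628/5]
L3 α=1/6: [74, 377/6, 410/3]
L4 α=3/5: [313/5, 2609/15, 416/3]
L5 α=1/3: [716/15, 7693/45, 1309/9]
L6 α=1/2: [928/15, 11743/90, 2479/18]
= [62, 130, 138]

at x=0,y=3 over L1,L2,L3,L4,L5,L6:
after L1 α=3/4: [243/2, 159/2, 114]
after L2 α=1/4: [885/8, 699/8, 349/4]
after L3 α=0: [885/8, 699/8, 349/4]
after L4 α=4/5: [2357/40, 5211/40, 2957/20]
after L5 α=1/3: [3157/60, 2937/20, 1489/10]
after L6 α=2/3: [9517/180, 7177/60, 1123/10]
rounded: [53, 120, 112]

at x=2,y=2 over L1,L2,L3,L4,L5:
+L1 (α=2/3) → [140, 344/3, 470/3]
+L2 (α=0) → [140, 344/3, 470/3]
+L3 (α=1/2) → [158, 749/6, 1139/6]
+L4 (α=1/2) → [339/2, 1775/12, 1265/12]
+L5 (α=3/8) → [2649/16, 11935/96, 13237/96]
rounded: [166, 124, 138]

at x=2,y=1 over L1,L2,L3,L4,L5:
+L1 (α=1/2) → [30, 67, 44]
+L2 (α=2/5) → [232/5, 319/5, 628/5]
+L3 (α=1/6) → [74, 377/6, 410/3]
+L4 (α=3/5) → [313/5, 2609/15, 416/3]
+L5 (α=1/3) → [716/15, 7693/45, 1309/9]
rounded: [48, 171, 145]

(0,3) stack=L1,L2,L3,L4,L5; from [0,0,0]:
+L1 (α=3/4) → [243/2, 159/2, 114]
+L2 (α=1/4) → [885/8, 699/8, 349/4]
+L3 (α=0) → [885/8, 699/8, 349/4]
+L4 (α=4/5) → [2357/40, 5211/40, 2957/20]
+L5 (α=1/3) → [3157/60, 2937/20, 1489/10]
→ [53, 147, 149]

(2,1) stack=L1,L2,L3,L4,L5,L7; from [0,0,0]:
L1 α=1/2: [30, 67, 44]
L2 α=2/5: [232/5, 319/5, 628/5]
L3 α=1/6: [74, 377/6, 410/3]
L4 α=3/5: [313/5, 2609/15, 416/3]
L5 α=1/3: [716/15, 7693/45, 1309/9]
L7 α=1/2: [628/15, 8684/45, 3235/18]
rounded: [42, 193, 180]


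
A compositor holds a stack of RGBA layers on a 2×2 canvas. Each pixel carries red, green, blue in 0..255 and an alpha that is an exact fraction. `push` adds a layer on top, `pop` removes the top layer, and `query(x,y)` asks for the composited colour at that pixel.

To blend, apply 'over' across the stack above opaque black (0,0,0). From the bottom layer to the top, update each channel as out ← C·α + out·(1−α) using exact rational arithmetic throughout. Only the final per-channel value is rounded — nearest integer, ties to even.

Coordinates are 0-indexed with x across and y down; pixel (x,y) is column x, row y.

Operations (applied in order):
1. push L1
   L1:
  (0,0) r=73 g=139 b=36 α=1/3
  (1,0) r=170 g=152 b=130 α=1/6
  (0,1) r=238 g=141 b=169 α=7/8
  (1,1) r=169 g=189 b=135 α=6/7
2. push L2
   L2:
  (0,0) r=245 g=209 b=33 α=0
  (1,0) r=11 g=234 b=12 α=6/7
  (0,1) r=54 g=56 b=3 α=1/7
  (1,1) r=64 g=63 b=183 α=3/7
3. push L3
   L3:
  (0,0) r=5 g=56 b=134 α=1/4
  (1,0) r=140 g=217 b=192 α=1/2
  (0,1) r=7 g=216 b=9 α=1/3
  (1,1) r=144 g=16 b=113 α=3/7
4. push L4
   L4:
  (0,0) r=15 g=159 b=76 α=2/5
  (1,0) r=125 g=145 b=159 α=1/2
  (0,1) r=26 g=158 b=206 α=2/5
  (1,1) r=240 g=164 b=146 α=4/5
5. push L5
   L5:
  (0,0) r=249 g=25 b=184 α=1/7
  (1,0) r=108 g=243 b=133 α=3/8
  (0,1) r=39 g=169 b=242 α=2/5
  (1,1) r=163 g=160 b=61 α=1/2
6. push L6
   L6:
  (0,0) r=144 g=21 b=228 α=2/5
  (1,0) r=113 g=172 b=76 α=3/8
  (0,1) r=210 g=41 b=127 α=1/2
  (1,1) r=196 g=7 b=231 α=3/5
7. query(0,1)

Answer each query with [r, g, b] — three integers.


(0,1) stack=L1,L2,L3,L4,L5,L6; from [0,0,0]:
after L1 α=7/8: [833/4, 987/8, 1183/8]
after L2 α=1/7: [2607/14, 455/4, 3561/28]
after L3 α=1/3: [2656/21, 887/6, 1229/14]
after L4 α=2/5: [604/7, 1519/10, 1891/14]
after L5 α=2/5: [2358/35, 7937/50, 12449/70]
after L6 α=1/2: [4854/35, 9987/100, 21339/140]
rounded: [139, 100, 152]


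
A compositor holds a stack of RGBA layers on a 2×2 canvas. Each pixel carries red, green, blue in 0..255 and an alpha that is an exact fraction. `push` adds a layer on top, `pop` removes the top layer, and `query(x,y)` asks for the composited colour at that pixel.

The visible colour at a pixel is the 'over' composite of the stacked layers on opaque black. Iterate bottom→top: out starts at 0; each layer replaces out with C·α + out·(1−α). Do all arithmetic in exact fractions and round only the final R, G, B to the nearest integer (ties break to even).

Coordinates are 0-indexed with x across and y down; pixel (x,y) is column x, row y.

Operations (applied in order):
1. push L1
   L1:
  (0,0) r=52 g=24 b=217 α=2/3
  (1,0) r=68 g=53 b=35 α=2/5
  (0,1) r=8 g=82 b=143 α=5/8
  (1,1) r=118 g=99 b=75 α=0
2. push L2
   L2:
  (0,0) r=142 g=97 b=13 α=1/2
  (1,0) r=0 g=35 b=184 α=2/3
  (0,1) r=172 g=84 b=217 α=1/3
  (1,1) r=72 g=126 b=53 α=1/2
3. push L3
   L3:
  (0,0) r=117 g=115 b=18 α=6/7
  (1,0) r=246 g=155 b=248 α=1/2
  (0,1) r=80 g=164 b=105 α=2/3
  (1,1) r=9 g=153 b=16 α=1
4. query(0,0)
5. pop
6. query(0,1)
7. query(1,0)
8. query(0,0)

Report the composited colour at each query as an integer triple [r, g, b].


query (0,0) [L1,L2,L3] — begin 0,0,0
after L1 α=2/3: [104/3, 16, 434/3]
after L2 α=1/2: [265/3, 113/2, 473/6]
after L3 α=6/7: [2371/21, 1493/14, 1121/42]
→ [113, 107, 27]

query (0,1) [L1,L2] — begin 0,0,0
+L1 (α=5/8) → [5, 205/4, 715/8]
+L2 (α=1/3) → [182/3, 373/6, 1583/12]
= [61, 62, 132]

(1,0) stack=L1,L2; from [0,0,0]:
+L1 (α=2/5) → [136/5, 106/5, 14]
+L2 (α=2/3) → [136/15, 152/5, 382/3]
rounded: [9, 30, 127]

(0,0) stack=L1,L2; from [0,0,0]:
+L1 (α=2/3) → [104/3, 16, 434/3]
+L2 (α=1/2) → [265/3, 113/2, 473/6]
= [88, 56, 79]


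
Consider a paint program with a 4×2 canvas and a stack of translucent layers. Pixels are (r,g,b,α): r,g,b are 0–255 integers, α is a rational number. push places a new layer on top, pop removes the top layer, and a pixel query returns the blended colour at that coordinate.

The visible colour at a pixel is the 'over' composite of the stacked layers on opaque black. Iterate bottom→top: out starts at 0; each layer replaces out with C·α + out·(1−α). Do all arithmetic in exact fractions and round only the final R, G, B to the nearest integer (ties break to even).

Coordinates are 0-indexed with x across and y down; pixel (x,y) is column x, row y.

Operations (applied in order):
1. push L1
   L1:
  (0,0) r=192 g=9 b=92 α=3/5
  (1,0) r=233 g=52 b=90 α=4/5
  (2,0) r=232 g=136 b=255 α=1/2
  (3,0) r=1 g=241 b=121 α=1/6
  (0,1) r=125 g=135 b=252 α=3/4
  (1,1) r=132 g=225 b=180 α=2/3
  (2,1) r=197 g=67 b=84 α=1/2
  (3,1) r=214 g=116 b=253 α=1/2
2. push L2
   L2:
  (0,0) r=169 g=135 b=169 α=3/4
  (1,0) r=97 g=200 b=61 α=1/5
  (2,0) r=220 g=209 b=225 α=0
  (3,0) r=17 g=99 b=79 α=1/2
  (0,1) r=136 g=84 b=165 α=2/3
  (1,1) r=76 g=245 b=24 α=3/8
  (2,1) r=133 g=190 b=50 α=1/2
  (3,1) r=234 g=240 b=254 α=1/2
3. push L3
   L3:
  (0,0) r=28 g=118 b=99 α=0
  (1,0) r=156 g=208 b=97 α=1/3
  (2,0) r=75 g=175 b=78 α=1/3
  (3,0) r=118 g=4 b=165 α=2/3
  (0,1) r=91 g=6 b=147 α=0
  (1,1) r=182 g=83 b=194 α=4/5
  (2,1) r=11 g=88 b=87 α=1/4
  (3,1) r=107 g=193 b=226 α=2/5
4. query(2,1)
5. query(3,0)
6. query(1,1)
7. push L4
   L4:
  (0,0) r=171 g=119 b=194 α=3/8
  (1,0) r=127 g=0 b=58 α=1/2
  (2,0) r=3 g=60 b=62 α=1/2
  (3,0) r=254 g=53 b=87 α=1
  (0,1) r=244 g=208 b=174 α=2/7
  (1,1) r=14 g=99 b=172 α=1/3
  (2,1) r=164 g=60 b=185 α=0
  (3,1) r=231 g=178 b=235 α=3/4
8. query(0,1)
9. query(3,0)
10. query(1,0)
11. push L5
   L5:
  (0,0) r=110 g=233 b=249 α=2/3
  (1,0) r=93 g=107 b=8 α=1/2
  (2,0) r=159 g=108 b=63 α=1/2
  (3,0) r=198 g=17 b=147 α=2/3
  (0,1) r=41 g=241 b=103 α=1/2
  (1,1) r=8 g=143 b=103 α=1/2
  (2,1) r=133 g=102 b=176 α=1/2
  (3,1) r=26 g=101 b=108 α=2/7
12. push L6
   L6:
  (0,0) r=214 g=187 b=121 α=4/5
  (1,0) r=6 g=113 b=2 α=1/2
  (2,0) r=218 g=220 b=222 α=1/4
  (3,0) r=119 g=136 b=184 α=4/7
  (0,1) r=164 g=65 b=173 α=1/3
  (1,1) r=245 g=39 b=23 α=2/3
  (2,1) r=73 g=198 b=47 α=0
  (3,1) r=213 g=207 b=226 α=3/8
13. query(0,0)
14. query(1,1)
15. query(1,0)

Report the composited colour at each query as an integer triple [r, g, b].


at x=2,y=1 over L1,L2,L3:
after L1 α=1/2: [197/2, 67/2, 42]
after L2 α=1/2: [463/4, 447/4, 46]
after L3 α=1/4: [1433/16, 1693/16, 225/4]
= [90, 106, 56]

query (3,0) [L1,L2,L3] — begin 0,0,0
L1 α=1/6: [1/6, 241/6, 121/6]
L2 α=1/2: [103/12, 835/12, 595/12]
L3 α=2/3: [2935/36, 931/36, 4555/36]
= [82, 26, 127]

at x=1,y=1 over L1,L2,L3:
after L1 α=2/3: [88, 150, 120]
after L2 α=3/8: [167/2, 1485/8, 84]
after L3 α=4/5: [1623/10, 4141/40, 172]
= [162, 104, 172]

(0,1) stack=L1,L2,L3,L4; from [0,0,0]:
L1 α=3/4: [375/4, 405/4, 189]
L2 α=2/3: [1463/12, 359/4, 173]
L3 α=0: [1463/12, 359/4, 173]
L4 α=2/7: [13171/84, 3459/28, 1213/7]
rounded: [157, 124, 173]

(3,0) stack=L1,L2,L3,L4; from [0,0,0]:
L1 α=1/6: [1/6, 241/6, 121/6]
L2 α=1/2: [103/12, 835/12, 595/12]
L3 α=2/3: [2935/36, 931/36, 4555/36]
L4 α=1: [254, 53, 87]
= [254, 53, 87]

(1,0) stack=L1,L2,L3,L4; from [0,0,0]:
L1 α=4/5: [932/5, 208/5, 72]
L2 α=1/5: [4213/25, 1832/25, 349/5]
L3 α=1/3: [12326/75, 8864/75, 1183/15]
L4 α=1/2: [21851/150, 4432/75, 2053/30]
rounded: [146, 59, 68]

(0,0) stack=L1,L2,L3,L4,L5,L6; from [0,0,0]:
+L1 (α=3/5) → [576/5, 27/5, 276/5]
+L2 (α=3/4) → [3111/20, 513/5, 2811/20]
+L3 (α=0) → [3111/20, 513/5, 2811/20]
+L4 (α=3/8) → [5163/32, 435/4, 5139/32]
+L5 (α=2/3) → [12203/96, 2299/12, 7025/32]
+L6 (α=4/5) → [94379/480, 2255/12, 22513/160]
→ [197, 188, 141]

(1,1) stack=L1,L2,L3,L4,L5,L6; from [0,0,0]:
after L1 α=2/3: [88, 150, 120]
after L2 α=3/8: [167/2, 1485/8, 84]
after L3 α=4/5: [1623/10, 4141/40, 172]
after L4 α=1/3: [1693/15, 6121/60, 172]
after L5 α=1/2: [1813/30, 14701/120, 275/2]
after L6 α=2/3: [16513/90, 24061/360, 367/6]
→ [183, 67, 61]

(1,0) stack=L1,L2,L3,L4,L5,L6; from [0,0,0]:
+L1 (α=4/5) → [932/5, 208/5, 72]
+L2 (α=1/5) → [4213/25, 1832/25, 349/5]
+L3 (α=1/3) → [12326/75, 8864/75, 1183/15]
+L4 (α=1/2) → [21851/150, 4432/75, 2053/30]
+L5 (α=1/2) → [35801/300, 12457/150, 2293/60]
+L6 (α=1/2) → [37601/600, 29407/300, 2413/120]
= [63, 98, 20]


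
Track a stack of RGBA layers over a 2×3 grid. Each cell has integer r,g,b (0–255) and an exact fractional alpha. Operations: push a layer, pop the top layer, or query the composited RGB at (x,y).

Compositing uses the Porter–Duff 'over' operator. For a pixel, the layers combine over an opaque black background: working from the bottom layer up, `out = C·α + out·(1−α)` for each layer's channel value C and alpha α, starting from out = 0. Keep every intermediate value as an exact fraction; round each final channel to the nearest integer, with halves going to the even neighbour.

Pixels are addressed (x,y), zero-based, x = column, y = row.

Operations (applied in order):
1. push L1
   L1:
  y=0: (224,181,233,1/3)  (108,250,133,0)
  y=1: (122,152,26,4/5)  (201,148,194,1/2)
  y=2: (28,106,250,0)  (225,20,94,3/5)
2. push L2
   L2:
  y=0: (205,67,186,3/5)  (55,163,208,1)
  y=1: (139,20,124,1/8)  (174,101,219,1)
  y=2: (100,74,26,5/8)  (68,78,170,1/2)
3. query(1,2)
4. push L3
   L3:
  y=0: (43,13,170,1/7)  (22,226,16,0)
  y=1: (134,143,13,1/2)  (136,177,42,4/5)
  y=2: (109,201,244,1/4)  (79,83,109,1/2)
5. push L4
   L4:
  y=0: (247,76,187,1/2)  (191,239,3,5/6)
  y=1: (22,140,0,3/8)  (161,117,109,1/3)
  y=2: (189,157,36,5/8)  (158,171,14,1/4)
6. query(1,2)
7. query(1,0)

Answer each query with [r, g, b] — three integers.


(1,2) stack=L1,L2; from [0,0,0]:
after L1 α=3/5: [135, 12, 282/5]
after L2 α=1/2: [203/2, 45, 566/5]
→ [102, 45, 113]

(1,2) stack=L1,L2,L3,L4; from [0,0,0]:
L1 α=3/5: [135, 12, 282/5]
L2 α=1/2: [203/2, 45, 566/5]
L3 α=1/2: [361/4, 64, 1111/10]
L4 α=1/4: [1715/16, 363/4, 3473/40]
rounded: [107, 91, 87]

query (1,0) [L1,L2,L3,L4] — begin 0,0,0
+L1 (α=0) → [0, 0, 0]
+L2 (α=1) → [55, 163, 208]
+L3 (α=0) → [55, 163, 208]
+L4 (α=5/6) → [505/3, 679/3, 223/6]
→ [168, 226, 37]


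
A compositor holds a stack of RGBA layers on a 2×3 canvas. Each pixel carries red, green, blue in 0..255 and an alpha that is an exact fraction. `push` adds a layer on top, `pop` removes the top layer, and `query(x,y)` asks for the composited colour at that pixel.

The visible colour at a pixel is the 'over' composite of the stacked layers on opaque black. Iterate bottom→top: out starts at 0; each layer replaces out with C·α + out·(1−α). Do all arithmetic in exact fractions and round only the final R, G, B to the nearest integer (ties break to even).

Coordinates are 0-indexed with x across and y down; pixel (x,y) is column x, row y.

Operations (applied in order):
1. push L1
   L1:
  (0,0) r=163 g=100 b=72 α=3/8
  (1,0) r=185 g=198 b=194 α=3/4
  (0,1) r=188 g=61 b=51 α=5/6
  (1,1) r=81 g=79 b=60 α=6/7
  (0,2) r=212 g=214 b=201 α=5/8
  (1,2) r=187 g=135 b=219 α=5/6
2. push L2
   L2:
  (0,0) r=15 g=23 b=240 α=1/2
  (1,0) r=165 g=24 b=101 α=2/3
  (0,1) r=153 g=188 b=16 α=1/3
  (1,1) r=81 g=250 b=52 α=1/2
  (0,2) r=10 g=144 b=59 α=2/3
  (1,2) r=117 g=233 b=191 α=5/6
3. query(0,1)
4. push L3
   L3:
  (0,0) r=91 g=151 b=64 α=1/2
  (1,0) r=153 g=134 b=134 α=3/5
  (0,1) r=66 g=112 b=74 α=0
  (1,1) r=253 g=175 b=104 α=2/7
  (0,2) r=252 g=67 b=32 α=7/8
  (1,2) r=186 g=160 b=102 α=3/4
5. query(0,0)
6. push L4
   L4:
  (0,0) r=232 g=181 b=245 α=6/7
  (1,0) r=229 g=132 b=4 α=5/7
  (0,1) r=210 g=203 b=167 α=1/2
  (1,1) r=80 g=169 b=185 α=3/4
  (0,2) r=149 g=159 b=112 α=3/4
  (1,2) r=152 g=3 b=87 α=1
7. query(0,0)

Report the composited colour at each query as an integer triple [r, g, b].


query (0,1) [L1,L2] — begin 0,0,0
after L1 α=5/6: [470/3, 305/6, 85/2]
after L2 α=1/3: [1399/9, 869/9, 101/3]
= [155, 97, 34]

at x=0,y=0 over L1,L2,L3:
L1 α=3/8: [489/8, 75/2, 27]
L2 α=1/2: [609/16, 121/4, 267/2]
L3 α=1/2: [2065/32, 725/8, 395/4]
→ [65, 91, 99]

at x=0,y=0 over L1,L2,L3,L4:
+L1 (α=3/8) → [489/8, 75/2, 27]
+L2 (α=1/2) → [609/16, 121/4, 267/2]
+L3 (α=1/2) → [2065/32, 725/8, 395/4]
+L4 (α=6/7) → [46609/224, 9413/56, 6275/28]
= [208, 168, 224]


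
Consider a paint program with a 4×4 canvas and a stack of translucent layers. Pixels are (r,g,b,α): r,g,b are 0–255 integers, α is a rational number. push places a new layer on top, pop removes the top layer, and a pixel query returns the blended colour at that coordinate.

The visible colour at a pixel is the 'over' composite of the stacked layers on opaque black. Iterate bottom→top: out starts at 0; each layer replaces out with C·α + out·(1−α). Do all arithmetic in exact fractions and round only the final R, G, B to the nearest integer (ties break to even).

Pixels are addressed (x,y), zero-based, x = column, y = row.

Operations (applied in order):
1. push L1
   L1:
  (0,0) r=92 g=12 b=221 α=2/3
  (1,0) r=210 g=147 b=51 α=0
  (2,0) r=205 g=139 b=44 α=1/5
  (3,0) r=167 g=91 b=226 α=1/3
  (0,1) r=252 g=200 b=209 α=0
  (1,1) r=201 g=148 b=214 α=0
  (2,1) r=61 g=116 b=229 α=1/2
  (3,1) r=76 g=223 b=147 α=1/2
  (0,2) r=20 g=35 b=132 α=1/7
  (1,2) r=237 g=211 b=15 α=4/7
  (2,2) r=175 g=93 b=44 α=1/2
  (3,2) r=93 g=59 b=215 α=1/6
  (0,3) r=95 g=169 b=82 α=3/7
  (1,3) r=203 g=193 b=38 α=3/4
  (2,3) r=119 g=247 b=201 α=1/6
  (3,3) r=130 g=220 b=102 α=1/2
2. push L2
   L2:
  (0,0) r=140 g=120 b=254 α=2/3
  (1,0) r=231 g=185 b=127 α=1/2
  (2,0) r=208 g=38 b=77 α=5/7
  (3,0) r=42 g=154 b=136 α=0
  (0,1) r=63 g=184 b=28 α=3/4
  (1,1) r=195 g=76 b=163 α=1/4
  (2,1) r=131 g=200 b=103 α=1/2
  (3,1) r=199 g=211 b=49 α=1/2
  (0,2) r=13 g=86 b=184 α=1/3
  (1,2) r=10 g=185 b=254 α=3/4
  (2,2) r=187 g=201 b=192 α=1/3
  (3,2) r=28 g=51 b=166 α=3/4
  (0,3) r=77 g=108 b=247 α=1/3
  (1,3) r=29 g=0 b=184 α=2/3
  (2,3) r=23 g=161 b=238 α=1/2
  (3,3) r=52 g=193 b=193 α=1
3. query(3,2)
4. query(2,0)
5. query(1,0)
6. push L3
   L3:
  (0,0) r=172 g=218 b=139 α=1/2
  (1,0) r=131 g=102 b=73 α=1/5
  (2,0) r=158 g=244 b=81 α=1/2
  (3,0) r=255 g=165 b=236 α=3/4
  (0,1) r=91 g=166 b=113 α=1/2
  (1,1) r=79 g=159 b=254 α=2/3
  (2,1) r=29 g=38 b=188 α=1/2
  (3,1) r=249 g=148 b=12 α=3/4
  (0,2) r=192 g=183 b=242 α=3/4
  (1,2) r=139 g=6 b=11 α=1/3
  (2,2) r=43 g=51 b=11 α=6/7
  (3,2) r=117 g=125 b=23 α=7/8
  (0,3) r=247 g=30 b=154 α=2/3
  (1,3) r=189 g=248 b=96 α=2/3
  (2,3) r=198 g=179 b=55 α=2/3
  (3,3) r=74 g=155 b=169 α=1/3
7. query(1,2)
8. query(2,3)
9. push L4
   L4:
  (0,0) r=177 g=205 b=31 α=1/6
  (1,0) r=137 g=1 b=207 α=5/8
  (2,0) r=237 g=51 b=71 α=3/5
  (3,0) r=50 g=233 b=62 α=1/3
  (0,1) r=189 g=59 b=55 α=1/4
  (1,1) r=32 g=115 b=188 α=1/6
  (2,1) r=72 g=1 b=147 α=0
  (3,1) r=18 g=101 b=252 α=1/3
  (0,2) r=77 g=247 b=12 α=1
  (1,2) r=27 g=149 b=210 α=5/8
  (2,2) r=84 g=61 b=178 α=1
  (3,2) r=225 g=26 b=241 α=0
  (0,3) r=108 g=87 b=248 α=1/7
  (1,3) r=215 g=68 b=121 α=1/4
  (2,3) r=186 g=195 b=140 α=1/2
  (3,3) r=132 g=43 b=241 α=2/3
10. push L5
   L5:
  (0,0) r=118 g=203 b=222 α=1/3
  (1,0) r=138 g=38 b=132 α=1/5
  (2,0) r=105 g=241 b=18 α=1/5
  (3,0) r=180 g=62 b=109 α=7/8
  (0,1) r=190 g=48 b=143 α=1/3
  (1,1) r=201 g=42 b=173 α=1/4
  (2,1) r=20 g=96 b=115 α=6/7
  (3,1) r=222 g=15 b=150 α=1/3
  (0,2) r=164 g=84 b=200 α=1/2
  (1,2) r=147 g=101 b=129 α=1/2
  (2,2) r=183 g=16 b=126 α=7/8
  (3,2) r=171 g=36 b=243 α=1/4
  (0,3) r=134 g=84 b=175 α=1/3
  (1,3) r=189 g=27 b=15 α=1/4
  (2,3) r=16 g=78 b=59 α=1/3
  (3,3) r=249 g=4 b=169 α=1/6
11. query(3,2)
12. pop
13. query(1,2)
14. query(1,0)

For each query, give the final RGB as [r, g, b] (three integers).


at x=3,y=2 over L1,L2:
+L1 (α=1/6) → [31/2, 59/6, 215/6]
+L2 (α=3/4) → [199/8, 977/24, 3203/24]
= [25, 41, 133]

at x=2,y=0 over L1,L2:
+L1 (α=1/5) → [41, 139/5, 44/5]
+L2 (α=5/7) → [1122/7, 1228/35, 2013/35]
= [160, 35, 58]

(1,0) stack=L1,L2; from [0,0,0]:
+L1 (α=0) → [0, 0, 0]
+L2 (α=1/2) → [231/2, 185/2, 127/2]
→ [116, 92, 64]

query (1,2) [L1,L2,L3] — begin 0,0,0
after L1 α=4/7: [948/7, 844/7, 60/7]
after L2 α=3/4: [579/14, 4729/28, 2697/14]
after L3 α=1/3: [1552/21, 4813/42, 2774/21]
→ [74, 115, 132]

at x=2,y=3 over L1,L2,L3:
+L1 (α=1/6) → [119/6, 247/6, 67/2]
+L2 (α=1/2) → [257/12, 1213/12, 543/4]
+L3 (α=2/3) → [5009/36, 5509/36, 983/12]
rounded: [139, 153, 82]

(3,2) stack=L1,L2,L3,L4,L5; from [0,0,0]:
after L1 α=1/6: [31/2, 59/6, 215/6]
after L2 α=3/4: [199/8, 977/24, 3203/24]
after L3 α=7/8: [6751/64, 21977/192, 7067/192]
after L4 α=0: [6751/64, 21977/192, 7067/192]
after L5 α=1/4: [31197/256, 24281/256, 22619/256]
rounded: [122, 95, 88]

(1,2) stack=L1,L2,L3,L4; from [0,0,0]:
after L1 α=4/7: [948/7, 844/7, 60/7]
after L2 α=3/4: [579/14, 4729/28, 2697/14]
after L3 α=1/3: [1552/21, 4813/42, 2774/21]
after L4 α=5/8: [2497/56, 15243/112, 2531/14]
→ [45, 136, 181]

(1,0) stack=L1,L2,L3,L4; from [0,0,0]:
+L1 (α=0) → [0, 0, 0]
+L2 (α=1/2) → [231/2, 185/2, 127/2]
+L3 (α=1/5) → [593/5, 472/5, 327/5]
+L4 (α=5/8) → [1301/10, 1441/40, 1539/10]
rounded: [130, 36, 154]


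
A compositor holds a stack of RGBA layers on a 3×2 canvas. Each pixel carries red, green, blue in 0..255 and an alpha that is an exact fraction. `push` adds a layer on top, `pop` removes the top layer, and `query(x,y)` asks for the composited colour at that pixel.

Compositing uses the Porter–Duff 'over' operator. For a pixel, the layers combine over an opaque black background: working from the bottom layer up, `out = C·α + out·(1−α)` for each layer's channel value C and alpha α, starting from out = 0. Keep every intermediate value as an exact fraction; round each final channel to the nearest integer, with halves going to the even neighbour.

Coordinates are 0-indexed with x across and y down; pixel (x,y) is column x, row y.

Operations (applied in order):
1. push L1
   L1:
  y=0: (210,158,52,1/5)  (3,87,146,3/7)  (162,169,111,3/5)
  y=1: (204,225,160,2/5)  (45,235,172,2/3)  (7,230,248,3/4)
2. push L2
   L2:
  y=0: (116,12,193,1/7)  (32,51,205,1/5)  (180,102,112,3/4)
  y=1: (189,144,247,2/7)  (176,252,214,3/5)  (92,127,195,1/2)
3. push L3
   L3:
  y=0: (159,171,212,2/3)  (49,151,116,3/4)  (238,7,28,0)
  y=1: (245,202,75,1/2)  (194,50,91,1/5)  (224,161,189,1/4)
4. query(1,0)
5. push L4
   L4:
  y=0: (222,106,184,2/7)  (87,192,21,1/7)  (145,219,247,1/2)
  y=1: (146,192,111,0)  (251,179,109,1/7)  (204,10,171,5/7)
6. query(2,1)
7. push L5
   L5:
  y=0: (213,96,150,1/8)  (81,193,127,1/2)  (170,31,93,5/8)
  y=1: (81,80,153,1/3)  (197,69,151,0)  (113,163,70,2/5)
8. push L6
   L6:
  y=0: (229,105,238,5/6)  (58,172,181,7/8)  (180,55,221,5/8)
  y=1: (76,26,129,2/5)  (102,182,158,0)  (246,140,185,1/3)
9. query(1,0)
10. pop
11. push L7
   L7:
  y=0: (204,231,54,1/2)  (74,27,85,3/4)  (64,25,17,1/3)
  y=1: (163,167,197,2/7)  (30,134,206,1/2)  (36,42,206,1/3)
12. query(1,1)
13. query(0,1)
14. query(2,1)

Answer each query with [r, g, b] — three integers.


at x=1,y=0 over L1,L2,L3:
L1 α=3/7: [9/7, 261/7, 438/7]
L2 α=1/5: [52/7, 1401/35, 3187/35]
L3 α=3/4: [1081/28, 4314/35, 15367/140]
= [39, 123, 110]

query (2,1) [L1,L2,L3,L4] — begin 0,0,0
L1 α=3/4: [21/4, 345/2, 186]
L2 α=1/2: [389/8, 599/4, 381/2]
L3 α=1/4: [2959/32, 2441/16, 1521/8]
L4 α=5/7: [19279/112, 2841/56, 4941/28]
rounded: [172, 51, 176]

(1,0) stack=L1,L2,L3,L4,L5,L6; from [0,0,0]:
after L1 α=3/7: [9/7, 261/7, 438/7]
after L2 α=1/5: [52/7, 1401/35, 3187/35]
after L3 α=3/4: [1081/28, 4314/35, 15367/140]
after L4 α=1/7: [4461/98, 32604/245, 47571/490]
after L5 α=1/2: [12399/196, 79889/490, 109801/980]
after L6 α=7/8: [91975/1568, 669849/3920, 1351461/7840]
= [59, 171, 172]

at x=1,y=1 over L1,L2,L3,L4,L5,L7:
L1 α=2/3: [30, 470/3, 344/3]
L2 α=3/5: [588/5, 3208/15, 2614/15]
L3 α=1/5: [3322/25, 13582/75, 11821/75]
L4 α=1/7: [26207/175, 31639/175, 26367/175]
L5 α=0: [26207/175, 31639/175, 26367/175]
L7 α=1/2: [31457/350, 55089/350, 62417/350]
= [90, 157, 178]

(0,1) stack=L1,L2,L3,L4,L5,L7; from [0,0,0]:
+L1 (α=2/5) → [408/5, 90, 64]
+L2 (α=2/7) → [786/7, 738/7, 814/7]
+L3 (α=1/2) → [2501/14, 1076/7, 1339/14]
+L4 (α=0) → [2501/14, 1076/7, 1339/14]
+L5 (α=1/3) → [3068/21, 904/7, 2410/21]
+L7 (α=2/7) → [22186/147, 6858/49, 20324/147]
= [151, 140, 138]

query (2,1) [L1,L2,L3,L4,L5,L7] — begin 0,0,0
L1 α=3/4: [21/4, 345/2, 186]
L2 α=1/2: [389/8, 599/4, 381/2]
L3 α=1/4: [2959/32, 2441/16, 1521/8]
L4 α=5/7: [19279/112, 2841/56, 4941/28]
L5 α=2/5: [83149/560, 26779/280, 18743/140]
L7 α=1/3: [93229/840, 32659/420, 33163/210]
= [111, 78, 158]


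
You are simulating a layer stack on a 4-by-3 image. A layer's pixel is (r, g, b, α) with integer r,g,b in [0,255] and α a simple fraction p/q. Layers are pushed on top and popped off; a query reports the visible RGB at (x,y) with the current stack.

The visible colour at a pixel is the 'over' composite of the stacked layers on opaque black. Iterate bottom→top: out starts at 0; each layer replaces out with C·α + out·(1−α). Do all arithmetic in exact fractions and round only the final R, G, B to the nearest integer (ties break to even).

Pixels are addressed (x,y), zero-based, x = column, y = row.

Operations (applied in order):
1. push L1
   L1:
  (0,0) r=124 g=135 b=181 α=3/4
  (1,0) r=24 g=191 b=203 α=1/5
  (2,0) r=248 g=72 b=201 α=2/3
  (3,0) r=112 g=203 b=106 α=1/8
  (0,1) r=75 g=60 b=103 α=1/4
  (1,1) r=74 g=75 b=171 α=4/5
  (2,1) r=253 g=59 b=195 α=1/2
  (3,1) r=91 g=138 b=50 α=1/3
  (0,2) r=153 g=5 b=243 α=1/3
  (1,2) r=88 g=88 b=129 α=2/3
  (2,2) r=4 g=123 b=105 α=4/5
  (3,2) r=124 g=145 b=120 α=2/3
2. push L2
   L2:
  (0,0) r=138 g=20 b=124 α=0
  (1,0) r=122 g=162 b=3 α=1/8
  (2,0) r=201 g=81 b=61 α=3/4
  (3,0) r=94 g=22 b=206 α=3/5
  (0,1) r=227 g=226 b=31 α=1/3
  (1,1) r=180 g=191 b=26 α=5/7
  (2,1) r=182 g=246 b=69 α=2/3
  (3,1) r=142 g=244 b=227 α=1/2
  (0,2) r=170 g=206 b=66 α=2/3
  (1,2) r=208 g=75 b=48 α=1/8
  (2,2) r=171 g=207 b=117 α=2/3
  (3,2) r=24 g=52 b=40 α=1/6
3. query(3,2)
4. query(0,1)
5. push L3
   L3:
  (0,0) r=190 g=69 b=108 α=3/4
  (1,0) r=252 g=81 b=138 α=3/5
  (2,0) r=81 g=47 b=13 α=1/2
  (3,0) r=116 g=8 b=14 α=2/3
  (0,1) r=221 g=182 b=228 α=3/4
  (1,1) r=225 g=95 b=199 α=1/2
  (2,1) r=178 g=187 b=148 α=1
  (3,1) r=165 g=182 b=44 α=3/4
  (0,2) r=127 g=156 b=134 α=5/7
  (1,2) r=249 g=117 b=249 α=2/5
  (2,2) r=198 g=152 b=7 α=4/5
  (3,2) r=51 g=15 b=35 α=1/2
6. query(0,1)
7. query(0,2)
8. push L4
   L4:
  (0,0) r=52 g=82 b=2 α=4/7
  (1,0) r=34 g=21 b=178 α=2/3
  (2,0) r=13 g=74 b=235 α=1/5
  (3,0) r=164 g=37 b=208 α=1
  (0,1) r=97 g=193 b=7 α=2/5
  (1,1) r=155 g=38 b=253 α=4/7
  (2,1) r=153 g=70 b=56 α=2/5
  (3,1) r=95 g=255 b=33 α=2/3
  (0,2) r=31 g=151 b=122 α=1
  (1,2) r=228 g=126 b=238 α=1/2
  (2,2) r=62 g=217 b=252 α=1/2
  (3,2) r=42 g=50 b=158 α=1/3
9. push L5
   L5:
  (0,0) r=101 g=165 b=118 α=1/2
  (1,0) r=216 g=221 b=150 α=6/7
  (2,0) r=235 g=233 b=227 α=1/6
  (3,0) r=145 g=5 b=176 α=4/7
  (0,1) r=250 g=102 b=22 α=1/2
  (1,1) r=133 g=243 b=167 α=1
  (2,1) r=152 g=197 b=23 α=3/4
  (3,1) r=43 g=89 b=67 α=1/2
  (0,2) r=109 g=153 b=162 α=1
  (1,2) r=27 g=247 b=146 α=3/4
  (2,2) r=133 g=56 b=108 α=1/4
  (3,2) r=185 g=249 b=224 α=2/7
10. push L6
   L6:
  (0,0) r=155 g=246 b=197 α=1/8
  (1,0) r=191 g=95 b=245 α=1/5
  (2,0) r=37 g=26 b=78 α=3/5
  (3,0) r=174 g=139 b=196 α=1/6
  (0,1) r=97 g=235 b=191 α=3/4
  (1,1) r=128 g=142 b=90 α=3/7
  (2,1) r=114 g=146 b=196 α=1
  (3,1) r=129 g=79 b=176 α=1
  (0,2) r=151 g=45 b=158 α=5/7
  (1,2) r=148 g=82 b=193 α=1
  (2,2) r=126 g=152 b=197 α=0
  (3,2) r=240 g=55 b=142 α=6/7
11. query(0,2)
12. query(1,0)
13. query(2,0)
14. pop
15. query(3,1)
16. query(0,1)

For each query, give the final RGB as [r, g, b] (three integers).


at x=3,y=2 over L1,L2:
L1 α=2/3: [248/3, 290/3, 80]
L2 α=1/6: [656/9, 803/9, 220/3]
→ [73, 89, 73]

query (0,1) [L1,L2] — begin 0,0,0
L1 α=1/4: [75/4, 15, 103/4]
L2 α=1/3: [529/6, 256/3, 55/2]
→ [88, 85, 28]

(0,1) stack=L1,L2,L3; from [0,0,0]:
+L1 (α=1/4) → [75/4, 15, 103/4]
+L2 (α=1/3) → [529/6, 256/3, 55/2]
+L3 (α=3/4) → [4507/24, 947/6, 1423/8]
= [188, 158, 178]

at x=0,y=2 over L1,L2,L3:
+L1 (α=1/3) → [51, 5/3, 81]
+L2 (α=2/3) → [391/3, 1241/9, 71]
+L3 (α=5/7) → [2687/21, 9502/63, 116]
= [128, 151, 116]

query (0,2) [L1,L2,L3,L4,L5,L6] — begin 0,0,0
+L1 (α=1/3) → [51, 5/3, 81]
+L2 (α=2/3) → [391/3, 1241/9, 71]
+L3 (α=5/7) → [2687/21, 9502/63, 116]
+L4 (α=1) → [31, 151, 122]
+L5 (α=1) → [109, 153, 162]
+L6 (α=5/7) → [139, 531/7, 1114/7]
→ [139, 76, 159]

query (1,0) [L1,L2,L3,L4,L5,L6] — begin 0,0,0
L1 α=1/5: [24/5, 191/5, 203/5]
L2 α=1/8: [389/20, 2147/40, 359/10]
L3 α=3/5: [7949/50, 7007/100, 2429/25]
L4 α=2/3: [3783/50, 11207/300, 11329/75]
L5 α=6/7: [68583/350, 409007/2100, 78829/525]
L6 α=1/5: [170591/875, 458882/2625, 443941/2625]
= [195, 175, 169]

at x=2,y=0 over L1,L2,L3,L4,L5,L6:
after L1 α=2/3: [496/3, 48, 134]
after L2 α=3/4: [2305/12, 291/4, 317/4]
after L3 α=1/2: [3277/24, 479/8, 369/8]
after L4 α=1/5: [671/6, 627/10, 839/10]
after L5 α=1/6: [4765/36, 1093/12, 431/4]
after L6 α=3/5: [6763/90, 1561/30, 899/10]
→ [75, 52, 90]

query (3,1) [L1,L2,L3,L4,L5] — begin 0,0,0
after L1 α=1/3: [91/3, 46, 50/3]
after L2 α=1/2: [517/6, 145, 731/6]
after L3 α=3/4: [3487/24, 691/4, 1523/24]
after L4 α=2/3: [8047/72, 2731/12, 3107/72]
after L5 α=1/2: [11143/144, 3799/24, 7931/144]
rounded: [77, 158, 55]

(0,1) stack=L1,L2,L3,L4,L5; from [0,0,0]:
after L1 α=1/4: [75/4, 15, 103/4]
after L2 α=1/3: [529/6, 256/3, 55/2]
after L3 α=3/4: [4507/24, 947/6, 1423/8]
after L4 α=2/5: [6059/40, 1719/10, 4381/40]
after L5 α=1/2: [16059/80, 2739/20, 5261/80]
= [201, 137, 66]


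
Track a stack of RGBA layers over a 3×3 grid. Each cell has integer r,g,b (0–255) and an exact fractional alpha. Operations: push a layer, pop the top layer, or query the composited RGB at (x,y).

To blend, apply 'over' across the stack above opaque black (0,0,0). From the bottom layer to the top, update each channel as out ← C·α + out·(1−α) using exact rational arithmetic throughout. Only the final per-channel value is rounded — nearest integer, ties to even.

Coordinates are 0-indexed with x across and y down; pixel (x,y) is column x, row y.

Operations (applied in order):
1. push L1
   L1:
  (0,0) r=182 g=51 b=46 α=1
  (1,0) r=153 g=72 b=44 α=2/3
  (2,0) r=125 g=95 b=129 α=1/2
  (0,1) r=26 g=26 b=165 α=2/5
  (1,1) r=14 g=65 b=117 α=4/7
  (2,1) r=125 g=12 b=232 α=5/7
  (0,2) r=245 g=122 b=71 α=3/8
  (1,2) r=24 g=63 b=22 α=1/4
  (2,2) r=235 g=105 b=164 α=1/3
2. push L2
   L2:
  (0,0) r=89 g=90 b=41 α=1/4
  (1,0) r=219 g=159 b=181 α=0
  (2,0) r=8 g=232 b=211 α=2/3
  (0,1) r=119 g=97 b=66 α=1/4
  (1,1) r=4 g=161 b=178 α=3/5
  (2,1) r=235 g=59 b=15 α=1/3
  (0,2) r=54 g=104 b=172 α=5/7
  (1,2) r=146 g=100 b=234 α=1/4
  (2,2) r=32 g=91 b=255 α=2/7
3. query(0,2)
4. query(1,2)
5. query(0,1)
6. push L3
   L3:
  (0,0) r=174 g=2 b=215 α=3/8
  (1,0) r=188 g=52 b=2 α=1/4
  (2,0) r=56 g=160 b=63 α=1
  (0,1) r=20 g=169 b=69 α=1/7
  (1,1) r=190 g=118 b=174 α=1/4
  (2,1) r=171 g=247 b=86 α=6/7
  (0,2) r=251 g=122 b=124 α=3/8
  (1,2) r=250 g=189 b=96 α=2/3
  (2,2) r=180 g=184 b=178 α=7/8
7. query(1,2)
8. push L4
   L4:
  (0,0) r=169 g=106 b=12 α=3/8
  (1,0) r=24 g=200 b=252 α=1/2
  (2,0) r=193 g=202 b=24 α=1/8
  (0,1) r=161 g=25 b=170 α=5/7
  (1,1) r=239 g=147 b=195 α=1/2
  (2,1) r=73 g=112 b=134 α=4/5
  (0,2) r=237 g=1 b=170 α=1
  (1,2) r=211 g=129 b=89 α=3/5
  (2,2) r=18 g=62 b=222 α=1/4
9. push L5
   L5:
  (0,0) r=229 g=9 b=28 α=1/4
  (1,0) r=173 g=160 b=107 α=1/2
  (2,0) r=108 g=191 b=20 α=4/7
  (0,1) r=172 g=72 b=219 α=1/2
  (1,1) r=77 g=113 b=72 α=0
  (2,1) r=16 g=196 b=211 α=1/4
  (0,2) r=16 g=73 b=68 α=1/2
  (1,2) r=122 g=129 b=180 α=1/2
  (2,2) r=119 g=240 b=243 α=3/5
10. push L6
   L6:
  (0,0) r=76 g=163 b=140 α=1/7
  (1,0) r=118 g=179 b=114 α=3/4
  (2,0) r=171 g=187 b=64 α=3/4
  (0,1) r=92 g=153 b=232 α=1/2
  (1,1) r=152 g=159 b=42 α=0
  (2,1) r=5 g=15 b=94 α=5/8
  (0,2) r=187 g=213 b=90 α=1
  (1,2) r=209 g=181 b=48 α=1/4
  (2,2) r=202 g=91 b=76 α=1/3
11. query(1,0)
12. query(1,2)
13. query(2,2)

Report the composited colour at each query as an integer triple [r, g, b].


at x=0,y=2 over L1,L2:
after L1 α=3/8: [735/8, 183/4, 213/8]
after L2 α=5/7: [1815/28, 1223/14, 3653/28]
rounded: [65, 87, 130]

query (1,2) [L1,L2] — begin 0,0,0
+L1 (α=1/4) → [6, 63/4, 11/2]
+L2 (α=1/4) → [41, 589/16, 501/8]
rounded: [41, 37, 63]

at x=0,y=1 over L1,L2:
after L1 α=2/5: [52/5, 52/5, 66]
after L2 α=1/4: [751/20, 641/20, 66]
rounded: [38, 32, 66]

query (1,2) [L1,L2,L3] — begin 0,0,0
L1 α=1/4: [6, 63/4, 11/2]
L2 α=1/4: [41, 589/16, 501/8]
L3 α=2/3: [541/3, 6637/48, 679/8]
rounded: [180, 138, 85]

(1,0) stack=L1,L2,L3,L4,L5,L6; from [0,0,0]:
after L1 α=2/3: [102, 48, 88/3]
after L2 α=0: [102, 48, 88/3]
after L3 α=1/4: [247/2, 49, 45/2]
after L4 α=1/2: [295/4, 249/2, 549/4]
after L5 α=1/2: [987/8, 569/4, 977/8]
after L6 α=3/4: [3819/32, 2717/16, 3713/32]
rounded: [119, 170, 116]

query (1,2) [L1,L2,L3,L4,L5,L6] — begin 0,0,0
L1 α=1/4: [6, 63/4, 11/2]
L2 α=1/4: [41, 589/16, 501/8]
L3 α=2/3: [541/3, 6637/48, 679/8]
L4 α=3/5: [2981/15, 3185/24, 1747/20]
L5 α=1/2: [4811/30, 6281/48, 5347/40]
L6 α=1/4: [6901/40, 9177/64, 17961/160]
→ [173, 143, 112]

query (2,2) [L1,L2,L3,L4,L5,L6] — begin 0,0,0
L1 α=1/3: [235/3, 35, 164/3]
L2 α=2/7: [1367/21, 51, 2350/21]
L3 α=7/8: [27827/168, 1339/8, 7129/42]
L4 α=1/4: [28835/224, 4513/32, 10237/56]
L5 α=3/5: [68819/560, 16033/80, 30649/140]
L6 α=1/3: [41793/280, 19673/120, 35969/210]
→ [149, 164, 171]
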